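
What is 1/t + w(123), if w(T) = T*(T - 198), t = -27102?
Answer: -250015951/27102 ≈ -9225.0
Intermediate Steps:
w(T) = T*(-198 + T)
1/t + w(123) = 1/(-27102) + 123*(-198 + 123) = -1/27102 + 123*(-75) = -1/27102 - 9225 = -250015951/27102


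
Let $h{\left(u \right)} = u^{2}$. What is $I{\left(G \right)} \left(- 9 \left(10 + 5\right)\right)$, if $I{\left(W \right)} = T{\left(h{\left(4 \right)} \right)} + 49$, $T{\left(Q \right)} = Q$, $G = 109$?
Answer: $-8775$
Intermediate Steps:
$I{\left(W \right)} = 65$ ($I{\left(W \right)} = 4^{2} + 49 = 16 + 49 = 65$)
$I{\left(G \right)} \left(- 9 \left(10 + 5\right)\right) = 65 \left(- 9 \left(10 + 5\right)\right) = 65 \left(\left(-9\right) 15\right) = 65 \left(-135\right) = -8775$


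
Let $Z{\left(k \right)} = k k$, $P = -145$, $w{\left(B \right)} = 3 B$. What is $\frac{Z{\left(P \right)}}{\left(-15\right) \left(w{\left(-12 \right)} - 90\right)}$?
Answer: $\frac{4205}{378} \approx 11.124$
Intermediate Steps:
$Z{\left(k \right)} = k^{2}$
$\frac{Z{\left(P \right)}}{\left(-15\right) \left(w{\left(-12 \right)} - 90\right)} = \frac{\left(-145\right)^{2}}{\left(-15\right) \left(3 \left(-12\right) - 90\right)} = \frac{21025}{\left(-15\right) \left(-36 - 90\right)} = \frac{21025}{\left(-15\right) \left(-126\right)} = \frac{21025}{1890} = 21025 \cdot \frac{1}{1890} = \frac{4205}{378}$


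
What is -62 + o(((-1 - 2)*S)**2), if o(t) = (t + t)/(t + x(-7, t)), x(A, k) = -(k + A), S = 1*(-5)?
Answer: 16/7 ≈ 2.2857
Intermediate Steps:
S = -5
x(A, k) = -A - k (x(A, k) = -(A + k) = -A - k)
o(t) = 2*t/7 (o(t) = (t + t)/(t + (-1*(-7) - t)) = (2*t)/(t + (7 - t)) = (2*t)/7 = (2*t)*(1/7) = 2*t/7)
-62 + o(((-1 - 2)*S)**2) = -62 + 2*((-1 - 2)*(-5))**2/7 = -62 + 2*(-3*(-5))**2/7 = -62 + (2/7)*15**2 = -62 + (2/7)*225 = -62 + 450/7 = 16/7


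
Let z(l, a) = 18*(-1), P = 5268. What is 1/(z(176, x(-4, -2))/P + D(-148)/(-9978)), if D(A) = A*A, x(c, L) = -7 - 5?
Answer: -4380342/9630823 ≈ -0.45483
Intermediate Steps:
x(c, L) = -12
D(A) = A**2
z(l, a) = -18
1/(z(176, x(-4, -2))/P + D(-148)/(-9978)) = 1/(-18/5268 + (-148)**2/(-9978)) = 1/(-18*1/5268 + 21904*(-1/9978)) = 1/(-3/878 - 10952/4989) = 1/(-9630823/4380342) = -4380342/9630823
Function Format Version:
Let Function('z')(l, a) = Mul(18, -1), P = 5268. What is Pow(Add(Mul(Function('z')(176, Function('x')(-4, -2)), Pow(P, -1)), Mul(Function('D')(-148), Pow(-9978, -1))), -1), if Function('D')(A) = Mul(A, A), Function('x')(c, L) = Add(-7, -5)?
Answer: Rational(-4380342, 9630823) ≈ -0.45483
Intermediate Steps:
Function('x')(c, L) = -12
Function('D')(A) = Pow(A, 2)
Function('z')(l, a) = -18
Pow(Add(Mul(Function('z')(176, Function('x')(-4, -2)), Pow(P, -1)), Mul(Function('D')(-148), Pow(-9978, -1))), -1) = Pow(Add(Mul(-18, Pow(5268, -1)), Mul(Pow(-148, 2), Pow(-9978, -1))), -1) = Pow(Add(Mul(-18, Rational(1, 5268)), Mul(21904, Rational(-1, 9978))), -1) = Pow(Add(Rational(-3, 878), Rational(-10952, 4989)), -1) = Pow(Rational(-9630823, 4380342), -1) = Rational(-4380342, 9630823)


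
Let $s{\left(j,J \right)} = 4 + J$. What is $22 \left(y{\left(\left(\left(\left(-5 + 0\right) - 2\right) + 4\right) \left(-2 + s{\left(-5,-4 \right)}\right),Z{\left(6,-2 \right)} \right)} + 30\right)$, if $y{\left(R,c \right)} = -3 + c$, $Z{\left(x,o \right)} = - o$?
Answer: $638$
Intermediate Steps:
$22 \left(y{\left(\left(\left(\left(-5 + 0\right) - 2\right) + 4\right) \left(-2 + s{\left(-5,-4 \right)}\right),Z{\left(6,-2 \right)} \right)} + 30\right) = 22 \left(\left(-3 - -2\right) + 30\right) = 22 \left(\left(-3 + 2\right) + 30\right) = 22 \left(-1 + 30\right) = 22 \cdot 29 = 638$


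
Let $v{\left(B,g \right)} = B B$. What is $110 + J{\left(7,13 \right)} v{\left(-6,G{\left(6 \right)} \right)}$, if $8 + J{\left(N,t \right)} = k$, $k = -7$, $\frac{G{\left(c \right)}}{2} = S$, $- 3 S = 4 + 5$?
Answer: $-430$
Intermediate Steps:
$S = -3$ ($S = - \frac{4 + 5}{3} = \left(- \frac{1}{3}\right) 9 = -3$)
$G{\left(c \right)} = -6$ ($G{\left(c \right)} = 2 \left(-3\right) = -6$)
$v{\left(B,g \right)} = B^{2}$
$J{\left(N,t \right)} = -15$ ($J{\left(N,t \right)} = -8 - 7 = -15$)
$110 + J{\left(7,13 \right)} v{\left(-6,G{\left(6 \right)} \right)} = 110 - 15 \left(-6\right)^{2} = 110 - 540 = -430$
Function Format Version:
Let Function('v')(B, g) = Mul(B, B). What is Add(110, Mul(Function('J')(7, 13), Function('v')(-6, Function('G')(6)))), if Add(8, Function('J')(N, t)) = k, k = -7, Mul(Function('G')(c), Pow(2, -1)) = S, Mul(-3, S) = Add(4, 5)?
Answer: -430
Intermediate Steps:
S = -3 (S = Mul(Rational(-1, 3), Add(4, 5)) = Mul(Rational(-1, 3), 9) = -3)
Function('G')(c) = -6 (Function('G')(c) = Mul(2, -3) = -6)
Function('v')(B, g) = Pow(B, 2)
Function('J')(N, t) = -15 (Function('J')(N, t) = Add(-8, -7) = -15)
Add(110, Mul(Function('J')(7, 13), Function('v')(-6, Function('G')(6)))) = Add(110, Mul(-15, Pow(-6, 2))) = Add(110, Mul(-15, 36)) = Add(110, -540) = -430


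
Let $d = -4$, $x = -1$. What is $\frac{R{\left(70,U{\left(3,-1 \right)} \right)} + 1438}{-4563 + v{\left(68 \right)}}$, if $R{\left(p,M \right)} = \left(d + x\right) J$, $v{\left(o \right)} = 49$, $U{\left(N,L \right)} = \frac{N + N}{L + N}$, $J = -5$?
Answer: $- \frac{1463}{4514} \approx -0.3241$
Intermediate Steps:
$U{\left(N,L \right)} = \frac{2 N}{L + N}$
$R{\left(p,M \right)} = 25$ ($R{\left(p,M \right)} = \left(-4 - 1\right) \left(-5\right) = \left(-5\right) \left(-5\right) = 25$)
$\frac{R{\left(70,U{\left(3,-1 \right)} \right)} + 1438}{-4563 + v{\left(68 \right)}} = \frac{25 + 1438}{-4563 + 49} = \frac{1463}{-4514} = 1463 \left(- \frac{1}{4514}\right) = - \frac{1463}{4514}$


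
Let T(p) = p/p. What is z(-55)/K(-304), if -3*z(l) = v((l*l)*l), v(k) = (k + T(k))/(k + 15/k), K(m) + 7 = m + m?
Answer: 61512165/113490626624 ≈ 0.00054200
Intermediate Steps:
K(m) = -7 + 2*m (K(m) = -7 + (m + m) = -7 + 2*m)
T(p) = 1
v(k) = (1 + k)/(k + 15/k) (v(k) = (k + 1)/(k + 15/k) = (1 + k)/(k + 15/k))
z(l) = -l³*(1 + l³)/(3*(15 + l⁶)) (z(l) = -(l*l)*l*(1 + (l*l)*l)/(3*(15 + ((l*l)*l)²)) = -l²*l*(1 + l²*l)/(3*(15 + (l²*l)²)) = -l³*(1 + l³)/(3*(15 + (l³)²)) = -l³*(1 + l³)/(3*(15 + l⁶)))
z(-55)/K(-304) = ((-1*(-55)³ - 1*(-55)⁶)/(45 + 3*(-55)⁶))/(-7 + 2*(-304)) = ((-1*(-166375) - 1*27680640625)/(45 + 3*27680640625))/(-7 - 608) = ((166375 - 27680640625)/(45 + 83041921875))/(-615) = (-27680474250/83041921920)*(-1/615) = ((1/83041921920)*(-27680474250))*(-1/615) = -922682475/2768064064*(-1/615) = 61512165/113490626624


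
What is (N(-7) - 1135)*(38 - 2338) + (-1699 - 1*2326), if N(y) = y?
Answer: 2622575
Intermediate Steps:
(N(-7) - 1135)*(38 - 2338) + (-1699 - 1*2326) = (-7 - 1135)*(38 - 2338) + (-1699 - 1*2326) = -1142*(-2300) + (-1699 - 2326) = 2626600 - 4025 = 2622575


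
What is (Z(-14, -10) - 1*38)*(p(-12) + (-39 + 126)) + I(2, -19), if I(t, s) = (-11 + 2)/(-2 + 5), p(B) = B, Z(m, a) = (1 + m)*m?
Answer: 10797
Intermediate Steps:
Z(m, a) = m*(1 + m)
I(t, s) = -3 (I(t, s) = -9/3 = -9*1/3 = -3)
(Z(-14, -10) - 1*38)*(p(-12) + (-39 + 126)) + I(2, -19) = (-14*(1 - 14) - 1*38)*(-12 + (-39 + 126)) - 3 = (-14*(-13) - 38)*(-12 + 87) - 3 = (182 - 38)*75 - 3 = 144*75 - 3 = 10800 - 3 = 10797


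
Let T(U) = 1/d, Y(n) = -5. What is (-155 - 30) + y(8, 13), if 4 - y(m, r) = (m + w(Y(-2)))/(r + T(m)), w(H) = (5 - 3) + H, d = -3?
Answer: -6893/38 ≈ -181.39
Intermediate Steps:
w(H) = 2 + H
T(U) = -⅓ (T(U) = 1/(-3) = -⅓)
y(m, r) = 4 - (-3 + m)/(-⅓ + r) (y(m, r) = 4 - (m + (2 - 5))/(r - ⅓) = 4 - (m - 3)/(-⅓ + r) = 4 - (-3 + m)/(-⅓ + r))
(-155 - 30) + y(8, 13) = (-155 - 30) + (5 - 3*8 + 12*13)/(-1 + 3*13) = -185 + (5 - 24 + 156)/(-1 + 39) = -185 + 137/38 = -6893/38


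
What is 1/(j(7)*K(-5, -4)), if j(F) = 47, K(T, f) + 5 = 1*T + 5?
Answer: -1/235 ≈ -0.0042553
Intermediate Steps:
K(T, f) = T (K(T, f) = -5 + (1*T + 5) = -5 + (T + 5) = -5 + (5 + T) = T)
1/(j(7)*K(-5, -4)) = 1/(47*(-5)) = 1/(-235) = -1/235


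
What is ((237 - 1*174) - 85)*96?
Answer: -2112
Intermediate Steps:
((237 - 1*174) - 85)*96 = ((237 - 174) - 85)*96 = (63 - 85)*96 = -22*96 = -2112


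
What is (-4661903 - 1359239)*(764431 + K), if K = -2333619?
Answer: 9448303772696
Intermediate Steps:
(-4661903 - 1359239)*(764431 + K) = (-4661903 - 1359239)*(764431 - 2333619) = -6021142*(-1569188) = 9448303772696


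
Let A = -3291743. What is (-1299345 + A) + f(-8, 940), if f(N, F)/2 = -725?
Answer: -4592538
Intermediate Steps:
f(N, F) = -1450 (f(N, F) = 2*(-725) = -1450)
(-1299345 + A) + f(-8, 940) = (-1299345 - 3291743) - 1450 = -4591088 - 1450 = -4592538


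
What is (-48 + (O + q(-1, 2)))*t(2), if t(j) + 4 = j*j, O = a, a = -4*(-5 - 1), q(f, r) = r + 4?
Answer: 0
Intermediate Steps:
q(f, r) = 4 + r
a = 24 (a = -4*(-6) = 24)
O = 24
t(j) = -4 + j**2 (t(j) = -4 + j*j = -4 + j**2)
(-48 + (O + q(-1, 2)))*t(2) = (-48 + (24 + (4 + 2)))*(-4 + 2**2) = (-48 + (24 + 6))*(-4 + 4) = (-48 + 30)*0 = -18*0 = 0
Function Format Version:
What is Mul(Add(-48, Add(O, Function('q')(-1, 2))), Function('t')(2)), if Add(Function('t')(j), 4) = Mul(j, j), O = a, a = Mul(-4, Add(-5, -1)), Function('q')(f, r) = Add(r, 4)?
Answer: 0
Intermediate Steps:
Function('q')(f, r) = Add(4, r)
a = 24 (a = Mul(-4, -6) = 24)
O = 24
Function('t')(j) = Add(-4, Pow(j, 2)) (Function('t')(j) = Add(-4, Mul(j, j)) = Add(-4, Pow(j, 2)))
Mul(Add(-48, Add(O, Function('q')(-1, 2))), Function('t')(2)) = Mul(Add(-48, Add(24, Add(4, 2))), Add(-4, Pow(2, 2))) = Mul(Add(-48, Add(24, 6)), Add(-4, 4)) = Mul(Add(-48, 30), 0) = Mul(-18, 0) = 0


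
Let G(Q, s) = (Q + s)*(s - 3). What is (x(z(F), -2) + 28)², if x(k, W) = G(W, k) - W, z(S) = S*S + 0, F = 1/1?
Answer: 1024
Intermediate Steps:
G(Q, s) = (-3 + s)*(Q + s) (G(Q, s) = (Q + s)*(-3 + s) = (-3 + s)*(Q + s))
F = 1 (F = 1*1 = 1)
z(S) = S² (z(S) = S² + 0 = S²)
x(k, W) = k² - 4*W - 3*k + W*k (x(k, W) = (k² - 3*W - 3*k + W*k) - W = k² - 4*W - 3*k + W*k)
(x(z(F), -2) + 28)² = (((1²)² - 4*(-2) - 3*1² - 2*1²) + 28)² = ((1² + 8 - 3*1 - 2*1) + 28)² = ((1 + 8 - 3 - 2) + 28)² = (4 + 28)² = 32² = 1024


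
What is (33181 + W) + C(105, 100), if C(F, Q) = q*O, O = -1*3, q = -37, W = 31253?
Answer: 64545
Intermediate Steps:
O = -3
C(F, Q) = 111 (C(F, Q) = -37*(-3) = 111)
(33181 + W) + C(105, 100) = (33181 + 31253) + 111 = 64434 + 111 = 64545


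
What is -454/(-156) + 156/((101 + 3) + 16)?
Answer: 821/195 ≈ 4.2103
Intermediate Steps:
-454/(-156) + 156/((101 + 3) + 16) = -454*(-1/156) + 156/(104 + 16) = 227/78 + 156/120 = 227/78 + 156*(1/120) = 227/78 + 13/10 = 821/195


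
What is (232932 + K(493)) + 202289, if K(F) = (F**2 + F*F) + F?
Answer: 921812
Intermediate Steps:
K(F) = F + 2*F**2 (K(F) = (F**2 + F**2) + F = 2*F**2 + F = F + 2*F**2)
(232932 + K(493)) + 202289 = (232932 + 493*(1 + 2*493)) + 202289 = (232932 + 493*(1 + 986)) + 202289 = (232932 + 493*987) + 202289 = (232932 + 486591) + 202289 = 719523 + 202289 = 921812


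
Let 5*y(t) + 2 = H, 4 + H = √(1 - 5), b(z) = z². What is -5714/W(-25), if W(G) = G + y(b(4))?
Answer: 748534/3433 + 11428*I/3433 ≈ 218.04 + 3.3289*I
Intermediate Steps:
H = -4 + 2*I (H = -4 + √(1 - 5) = -4 + √(-4) = -4 + 2*I ≈ -4.0 + 2.0*I)
y(t) = -6/5 + 2*I/5 (y(t) = -⅖ + (-4 + 2*I)/5 = -⅖ + (-⅘ + 2*I/5) = -6/5 + 2*I/5)
W(G) = -6/5 + G + 2*I/5 (W(G) = G + (-6/5 + 2*I/5) = -6/5 + G + 2*I/5)
-5714/W(-25) = -5714/(-6/5 - 25 + 2*I/5) = -5714*5*(-131/5 - 2*I/5)/3433 = -28570*(-131/5 - 2*I/5)/3433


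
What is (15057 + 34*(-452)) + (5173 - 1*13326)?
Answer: -8464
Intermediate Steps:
(15057 + 34*(-452)) + (5173 - 1*13326) = (15057 - 15368) + (5173 - 13326) = -311 - 8153 = -8464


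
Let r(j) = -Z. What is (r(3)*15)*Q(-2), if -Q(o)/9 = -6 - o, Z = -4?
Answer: 2160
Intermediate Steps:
Q(o) = 54 + 9*o (Q(o) = -9*(-6 - o) = 54 + 9*o)
r(j) = 4 (r(j) = -1*(-4) = 4)
(r(3)*15)*Q(-2) = (4*15)*(54 + 9*(-2)) = 60*(54 - 18) = 60*36 = 2160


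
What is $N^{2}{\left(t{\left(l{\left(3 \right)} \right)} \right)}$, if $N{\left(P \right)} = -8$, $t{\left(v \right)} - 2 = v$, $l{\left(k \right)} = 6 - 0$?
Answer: $64$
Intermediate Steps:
$l{\left(k \right)} = 6$ ($l{\left(k \right)} = 6 + 0 = 6$)
$t{\left(v \right)} = 2 + v$
$N^{2}{\left(t{\left(l{\left(3 \right)} \right)} \right)} = \left(-8\right)^{2} = 64$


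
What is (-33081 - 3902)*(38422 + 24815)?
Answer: -2338693971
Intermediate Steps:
(-33081 - 3902)*(38422 + 24815) = -36983*63237 = -2338693971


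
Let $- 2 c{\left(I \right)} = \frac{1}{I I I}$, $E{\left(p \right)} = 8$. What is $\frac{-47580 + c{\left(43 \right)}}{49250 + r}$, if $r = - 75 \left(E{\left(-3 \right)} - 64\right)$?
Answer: $- \frac{7565886121}{8499298300} \approx -0.89018$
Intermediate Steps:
$c{\left(I \right)} = - \frac{1}{2 I^{3}}$ ($c{\left(I \right)} = - \frac{1}{2 I I I} = - \frac{1}{2 I^{2} I} = - \frac{1}{2 I^{3}}$)
$r = 4200$ ($r = - 75 \left(8 - 64\right) = \left(-75\right) \left(-56\right) = 4200$)
$\frac{-47580 + c{\left(43 \right)}}{49250 + r} = \frac{-47580 - \frac{1}{2 \cdot 79507}}{49250 + 4200} = \frac{-47580 - \frac{1}{159014}}{53450} = \left(-47580 - \frac{1}{159014}\right) \frac{1}{53450} = \left(- \frac{7565886121}{159014}\right) \frac{1}{53450} = - \frac{7565886121}{8499298300}$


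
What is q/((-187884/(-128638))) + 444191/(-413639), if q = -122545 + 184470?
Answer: 1647463412438003/38858074938 ≈ 42397.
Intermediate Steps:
q = 61925
q/((-187884/(-128638))) + 444191/(-413639) = 61925/((-187884/(-128638))) + 444191/(-413639) = 61925/((-187884*(-1/128638))) + 444191*(-1/413639) = 61925/(93942/64319) - 444191/413639 = 61925*(64319/93942) - 444191/413639 = 3982954075/93942 - 444191/413639 = 1647463412438003/38858074938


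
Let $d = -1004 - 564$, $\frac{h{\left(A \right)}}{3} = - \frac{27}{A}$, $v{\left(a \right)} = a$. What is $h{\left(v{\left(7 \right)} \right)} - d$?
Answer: $\frac{10895}{7} \approx 1556.4$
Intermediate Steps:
$h{\left(A \right)} = - \frac{81}{A}$ ($h{\left(A \right)} = 3 \left(- \frac{27}{A}\right) = - \frac{81}{A}$)
$d = -1568$ ($d = -1004 - 564 = -1568$)
$h{\left(v{\left(7 \right)} \right)} - d = - \frac{81}{7} - -1568 = \left(-81\right) \frac{1}{7} + 1568 = - \frac{81}{7} + 1568 = \frac{10895}{7}$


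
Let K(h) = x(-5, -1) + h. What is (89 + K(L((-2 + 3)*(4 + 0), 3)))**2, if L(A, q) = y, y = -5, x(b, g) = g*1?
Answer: 6889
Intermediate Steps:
x(b, g) = g
L(A, q) = -5
K(h) = -1 + h
(89 + K(L((-2 + 3)*(4 + 0), 3)))**2 = (89 + (-1 - 5))**2 = (89 - 6)**2 = 83**2 = 6889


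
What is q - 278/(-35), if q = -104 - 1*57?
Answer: -5357/35 ≈ -153.06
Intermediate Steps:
q = -161 (q = -104 - 57 = -161)
q - 278/(-35) = -161 - 278/(-35) = -161 - 278*(-1/35) = -161 + 278/35 = -5357/35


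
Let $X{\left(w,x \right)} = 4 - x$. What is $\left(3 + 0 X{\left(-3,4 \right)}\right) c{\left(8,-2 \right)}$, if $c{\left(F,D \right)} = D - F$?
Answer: $-30$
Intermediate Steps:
$\left(3 + 0 X{\left(-3,4 \right)}\right) c{\left(8,-2 \right)} = \left(3 + 0 \left(4 - 4\right)\right) \left(-2 - 8\right) = \left(3 + 0 \cdot 0\right) \left(-10\right) = \left(3 + 0\right) \left(-10\right) = 3 \left(-10\right) = -30$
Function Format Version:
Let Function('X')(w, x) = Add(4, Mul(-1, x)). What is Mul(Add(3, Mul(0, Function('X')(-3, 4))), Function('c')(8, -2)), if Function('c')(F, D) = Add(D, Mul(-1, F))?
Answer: -30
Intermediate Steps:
Mul(Add(3, Mul(0, Function('X')(-3, 4))), Function('c')(8, -2)) = Mul(Add(3, Mul(0, Add(4, Mul(-1, 4)))), Add(-2, Mul(-1, 8))) = Mul(Add(3, Mul(0, Add(4, -4))), Add(-2, -8)) = Mul(Add(3, Mul(0, 0)), -10) = Mul(Add(3, 0), -10) = Mul(3, -10) = -30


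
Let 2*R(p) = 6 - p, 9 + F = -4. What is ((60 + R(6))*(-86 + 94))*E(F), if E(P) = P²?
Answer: 81120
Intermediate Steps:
F = -13 (F = -9 - 4 = -13)
R(p) = 3 - p/2 (R(p) = (6 - p)/2 = 3 - p/2)
((60 + R(6))*(-86 + 94))*E(F) = ((60 + (3 - ½*6))*(-86 + 94))*(-13)² = ((60 + (3 - 3))*8)*169 = ((60 + 0)*8)*169 = (60*8)*169 = 480*169 = 81120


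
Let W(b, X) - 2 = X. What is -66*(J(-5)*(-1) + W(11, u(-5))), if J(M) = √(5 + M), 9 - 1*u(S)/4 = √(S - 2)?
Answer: -2508 + 264*I*√7 ≈ -2508.0 + 698.48*I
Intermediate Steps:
u(S) = 36 - 4*√(-2 + S) (u(S) = 36 - 4*√(S - 2) = 36 - 4*√(-2 + S))
W(b, X) = 2 + X
-66*(J(-5)*(-1) + W(11, u(-5))) = -66*(√(5 - 5)*(-1) + (2 + (36 - 4*√(-2 - 5)))) = -66*(√0*(-1) + (2 + (36 - 4*I*√7))) = -66*(0*(-1) + (2 + (36 - 4*I*√7))) = -66*(0 + (2 + (36 - 4*I*√7))) = -66*(0 + (38 - 4*I*√7)) = -66*(38 - 4*I*√7) = -2508 + 264*I*√7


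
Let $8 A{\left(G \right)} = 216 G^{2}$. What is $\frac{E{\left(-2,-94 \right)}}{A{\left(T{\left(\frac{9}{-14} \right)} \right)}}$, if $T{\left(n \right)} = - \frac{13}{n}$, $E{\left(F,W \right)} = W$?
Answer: $- \frac{141}{16562} \approx -0.0085135$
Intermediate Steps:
$A{\left(G \right)} = 27 G^{2}$ ($A{\left(G \right)} = \frac{216 G^{2}}{8} = 27 G^{2}$)
$\frac{E{\left(-2,-94 \right)}}{A{\left(T{\left(\frac{9}{-14} \right)} \right)}} = - \frac{94}{27 \left(- \frac{13}{9 \frac{1}{-14}}\right)^{2}} = - \frac{94}{27 \left(- \frac{13}{9 \left(- \frac{1}{14}\right)}\right)^{2}} = - \frac{94}{27 \left(- \frac{13}{- \frac{9}{14}}\right)^{2}} = - \frac{94}{27 \left(\left(-13\right) \left(- \frac{14}{9}\right)\right)^{2}} = - \frac{94}{27 \left(\frac{182}{9}\right)^{2}} = - \frac{94}{27 \cdot \frac{33124}{81}} = - \frac{94}{\frac{33124}{3}} = \left(-94\right) \frac{3}{33124} = - \frac{141}{16562}$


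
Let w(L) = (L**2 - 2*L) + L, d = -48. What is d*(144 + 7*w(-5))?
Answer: -16992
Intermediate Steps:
w(L) = L**2 - L
d*(144 + 7*w(-5)) = -48*(144 + 7*(-5*(-1 - 5))) = -48*(144 + 7*(-5*(-6))) = -48*(144 + 7*30) = -48*(144 + 210) = -48*354 = -16992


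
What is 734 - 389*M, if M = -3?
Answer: 1901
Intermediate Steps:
734 - 389*M = 734 - 389*(-3) = 734 + 1167 = 1901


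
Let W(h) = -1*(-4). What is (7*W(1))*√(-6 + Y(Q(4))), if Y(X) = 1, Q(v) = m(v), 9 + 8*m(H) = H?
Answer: 28*I*√5 ≈ 62.61*I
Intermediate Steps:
m(H) = -9/8 + H/8
Q(v) = -9/8 + v/8
W(h) = 4
(7*W(1))*√(-6 + Y(Q(4))) = (7*4)*√(-6 + 1) = 28*√(-5) = 28*(I*√5) = 28*I*√5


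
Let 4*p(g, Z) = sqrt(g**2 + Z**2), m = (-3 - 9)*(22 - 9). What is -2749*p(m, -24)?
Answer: -8247*sqrt(173) ≈ -1.0847e+5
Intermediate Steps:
m = -156 (m = -12*13 = -156)
p(g, Z) = sqrt(Z**2 + g**2)/4 (p(g, Z) = sqrt(g**2 + Z**2)/4 = sqrt(Z**2 + g**2)/4)
-2749*p(m, -24) = -2749*sqrt((-24)**2 + (-156)**2)/4 = -2749*sqrt(576 + 24336)/4 = -2749*sqrt(24912)/4 = -2749*12*sqrt(173)/4 = -8247*sqrt(173)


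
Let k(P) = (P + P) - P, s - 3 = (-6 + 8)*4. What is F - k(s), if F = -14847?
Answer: -14858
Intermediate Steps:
s = 11 (s = 3 + (-6 + 8)*4 = 3 + 2*4 = 3 + 8 = 11)
k(P) = P (k(P) = 2*P - P = P)
F - k(s) = -14847 - 1*11 = -14847 - 11 = -14858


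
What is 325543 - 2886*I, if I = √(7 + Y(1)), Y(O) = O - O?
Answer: 325543 - 2886*√7 ≈ 3.1791e+5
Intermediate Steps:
Y(O) = 0
I = √7 (I = √(7 + 0) = √7 ≈ 2.6458)
325543 - 2886*I = 325543 - 2886*√7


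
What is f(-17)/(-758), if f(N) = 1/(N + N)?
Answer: 1/25772 ≈ 3.8802e-5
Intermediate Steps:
f(N) = 1/(2*N)
f(-17)/(-758) = ((½)/(-17))/(-758) = -(-1)/(1516*17) = -1/758*(-1/34) = 1/25772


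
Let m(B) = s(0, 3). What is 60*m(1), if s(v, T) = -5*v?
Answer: 0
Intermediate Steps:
m(B) = 0 (m(B) = -5*0 = 0)
60*m(1) = 60*0 = 0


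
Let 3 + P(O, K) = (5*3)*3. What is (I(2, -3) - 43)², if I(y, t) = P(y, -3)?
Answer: 1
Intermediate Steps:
P(O, K) = 42 (P(O, K) = -3 + (5*3)*3 = -3 + 15*3 = -3 + 45 = 42)
I(y, t) = 42
(I(2, -3) - 43)² = (42 - 43)² = (-1)² = 1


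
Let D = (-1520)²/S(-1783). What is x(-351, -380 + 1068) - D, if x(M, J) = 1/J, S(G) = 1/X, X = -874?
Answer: 1389271244801/688 ≈ 2.0193e+9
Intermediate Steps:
S(G) = -1/874 (S(G) = 1/(-874) = -1/874)
D = -2019289600 (D = (-1520)²/(-1/874) = 2310400*(-874) = -2019289600)
x(-351, -380 + 1068) - D = 1/(-380 + 1068) - 1*(-2019289600) = 1/688 + 2019289600 = 1389271244801/688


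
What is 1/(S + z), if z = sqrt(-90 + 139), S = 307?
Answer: 1/314 ≈ 0.0031847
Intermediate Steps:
z = 7 (z = sqrt(49) = 7)
1/(S + z) = 1/(307 + 7) = 1/314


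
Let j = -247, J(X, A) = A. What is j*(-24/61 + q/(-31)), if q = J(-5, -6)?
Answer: 93366/1891 ≈ 49.374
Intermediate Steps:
q = -6
j*(-24/61 + q/(-31)) = -247*(-24/61 - 6/(-31)) = -247*(-24*1/61 - 6*(-1/31)) = -247*(-24/61 + 6/31) = -247*(-378/1891) = 93366/1891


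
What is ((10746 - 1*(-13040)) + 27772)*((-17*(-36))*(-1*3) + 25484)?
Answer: 1219243584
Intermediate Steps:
((10746 - 1*(-13040)) + 27772)*((-17*(-36))*(-1*3) + 25484) = ((10746 + 13040) + 27772)*(612*(-3) + 25484) = (23786 + 27772)*(-1836 + 25484) = 51558*23648 = 1219243584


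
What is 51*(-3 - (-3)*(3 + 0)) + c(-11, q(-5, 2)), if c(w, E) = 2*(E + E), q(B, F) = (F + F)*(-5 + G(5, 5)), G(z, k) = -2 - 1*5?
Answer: 114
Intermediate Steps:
G(z, k) = -7 (G(z, k) = -2 - 5 = -7)
q(B, F) = -24*F (q(B, F) = (F + F)*(-5 - 7) = (2*F)*(-12) = -24*F)
c(w, E) = 4*E (c(w, E) = 2*(2*E) = 4*E)
51*(-3 - (-3)*(3 + 0)) + c(-11, q(-5, 2)) = 51*(-3 - (-3)*(3 + 0)) + 4*(-24*2) = 51*(-3 - (-3)*3) + 4*(-48) = 51*(-3 - 1*(-9)) - 192 = 51*(-3 + 9) - 192 = 51*6 - 192 = 306 - 192 = 114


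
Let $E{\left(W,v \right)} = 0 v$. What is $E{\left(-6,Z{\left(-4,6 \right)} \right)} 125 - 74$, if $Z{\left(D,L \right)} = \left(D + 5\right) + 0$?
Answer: $-74$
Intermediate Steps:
$Z{\left(D,L \right)} = 5 + D$ ($Z{\left(D,L \right)} = \left(5 + D\right) + 0 = 5 + D$)
$E{\left(W,v \right)} = 0$
$E{\left(-6,Z{\left(-4,6 \right)} \right)} 125 - 74 = 0 \cdot 125 - 74 = 0 - 74 = -74$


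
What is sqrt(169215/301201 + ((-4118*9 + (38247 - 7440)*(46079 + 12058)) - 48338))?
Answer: sqrt(162477839815461809974)/301201 ≈ 42320.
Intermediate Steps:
sqrt(169215/301201 + ((-4118*9 + (38247 - 7440)*(46079 + 12058)) - 48338)) = sqrt(169215*(1/301201) + ((-37062 + 30807*58137) - 48338)) = sqrt(169215/301201 + ((-37062 + 1791026559) - 48338)) = sqrt(169215/301201 + (1790989497 - 48338)) = sqrt(169215/301201 + 1790941159) = sqrt(539433268201174/301201) = sqrt(162477839815461809974)/301201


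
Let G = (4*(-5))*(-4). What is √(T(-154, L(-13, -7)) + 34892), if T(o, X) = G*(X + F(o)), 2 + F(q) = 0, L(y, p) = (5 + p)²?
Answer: 2*√8763 ≈ 187.22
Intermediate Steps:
F(q) = -2 (F(q) = -2 + 0 = -2)
G = 80 (G = -20*(-4) = 80)
T(o, X) = -160 + 80*X (T(o, X) = 80*(X - 2) = 80*(-2 + X) = -160 + 80*X)
√(T(-154, L(-13, -7)) + 34892) = √((-160 + 80*(5 - 7)²) + 34892) = √((-160 + 80*(-2)²) + 34892) = √((-160 + 80*4) + 34892) = √((-160 + 320) + 34892) = √(160 + 34892) = √35052 = 2*√8763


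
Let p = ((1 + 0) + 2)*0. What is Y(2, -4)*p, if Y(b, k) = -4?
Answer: 0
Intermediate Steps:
p = 0 (p = (1 + 2)*0 = 3*0 = 0)
Y(2, -4)*p = -4*0 = 0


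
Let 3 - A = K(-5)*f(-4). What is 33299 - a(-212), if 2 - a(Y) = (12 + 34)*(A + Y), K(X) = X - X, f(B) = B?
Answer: 23683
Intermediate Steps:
K(X) = 0
A = 3 (A = 3 - 0*(-4) = 3 - 1*0 = 3 + 0 = 3)
a(Y) = -136 - 46*Y (a(Y) = 2 - (12 + 34)*(3 + Y) = 2 - 46*(3 + Y) = 2 - (138 + 46*Y) = 2 + (-138 - 46*Y) = -136 - 46*Y)
33299 - a(-212) = 33299 - (-136 - 46*(-212)) = 33299 - (-136 + 9752) = 33299 - 1*9616 = 33299 - 9616 = 23683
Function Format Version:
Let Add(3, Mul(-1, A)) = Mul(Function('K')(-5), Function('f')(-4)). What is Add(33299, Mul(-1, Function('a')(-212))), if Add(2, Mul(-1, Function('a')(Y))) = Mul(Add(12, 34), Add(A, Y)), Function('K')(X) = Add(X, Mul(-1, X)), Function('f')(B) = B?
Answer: 23683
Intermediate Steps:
Function('K')(X) = 0
A = 3 (A = Add(3, Mul(-1, Mul(0, -4))) = Add(3, Mul(-1, 0)) = Add(3, 0) = 3)
Function('a')(Y) = Add(-136, Mul(-46, Y)) (Function('a')(Y) = Add(2, Mul(-1, Mul(Add(12, 34), Add(3, Y)))) = Add(2, Mul(-1, Mul(46, Add(3, Y)))) = Add(2, Mul(-1, Add(138, Mul(46, Y)))) = Add(2, Add(-138, Mul(-46, Y))) = Add(-136, Mul(-46, Y)))
Add(33299, Mul(-1, Function('a')(-212))) = Add(33299, Mul(-1, Add(-136, Mul(-46, -212)))) = Add(33299, Mul(-1, Add(-136, 9752))) = Add(33299, Mul(-1, 9616)) = Add(33299, -9616) = 23683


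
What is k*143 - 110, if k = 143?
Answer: 20339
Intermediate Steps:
k*143 - 110 = 143*143 - 110 = 20449 - 110 = 20339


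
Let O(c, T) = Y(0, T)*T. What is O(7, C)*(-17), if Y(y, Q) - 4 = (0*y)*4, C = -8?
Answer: 544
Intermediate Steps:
Y(y, Q) = 4 (Y(y, Q) = 4 + (0*y)*4 = 4 + 0*4 = 4 + 0 = 4)
O(c, T) = 4*T
O(7, C)*(-17) = (4*(-8))*(-17) = -32*(-17) = 544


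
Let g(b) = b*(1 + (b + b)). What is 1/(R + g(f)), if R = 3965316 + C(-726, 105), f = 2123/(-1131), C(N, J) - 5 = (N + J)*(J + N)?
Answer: 1279161/5565587516027 ≈ 2.2983e-7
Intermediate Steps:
C(N, J) = 5 + (J + N)**2 (C(N, J) = 5 + (N + J)*(J + N) = 5 + (J + N)*(J + N) = 5 + (J + N)**2)
f = -2123/1131 (f = 2123*(-1/1131) = -2123/1131 ≈ -1.8771)
R = 4350962 (R = 3965316 + (5 + (105 - 726)**2) = 3965316 + (5 + (-621)**2) = 3965316 + (5 + 385641) = 3965316 + 385646 = 4350962)
g(b) = b*(1 + 2*b)
1/(R + g(f)) = 1/(4350962 - 2123*(1 + 2*(-2123/1131))/1131) = 1/(4350962 - 2123*(1 - 4246/1131)/1131) = 1/(4350962 - 2123/1131*(-3115/1131)) = 1/(4350962 + 6613145/1279161) = 1/(5565587516027/1279161) = 1279161/5565587516027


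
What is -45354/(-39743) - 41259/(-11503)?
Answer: 2161463499/457163729 ≈ 4.7280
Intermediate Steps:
-45354/(-39743) - 41259/(-11503) = -45354*(-1/39743) - 41259*(-1/11503) = 45354/39743 + 41259/11503 = 2161463499/457163729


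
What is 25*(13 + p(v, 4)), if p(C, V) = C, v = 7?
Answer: 500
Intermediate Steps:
25*(13 + p(v, 4)) = 25*(13 + 7) = 25*20 = 500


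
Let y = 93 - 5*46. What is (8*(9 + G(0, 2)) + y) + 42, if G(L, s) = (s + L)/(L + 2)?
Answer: -15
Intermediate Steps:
y = -137 (y = 93 - 230 = -137)
G(L, s) = (L + s)/(2 + L)
(8*(9 + G(0, 2)) + y) + 42 = (8*(9 + (0 + 2)/(2 + 0)) - 137) + 42 = (8*(9 + 2/2) - 137) + 42 = (8*(9 + (½)*2) - 137) + 42 = (8*(9 + 1) - 137) + 42 = (8*10 - 137) + 42 = (80 - 137) + 42 = -57 + 42 = -15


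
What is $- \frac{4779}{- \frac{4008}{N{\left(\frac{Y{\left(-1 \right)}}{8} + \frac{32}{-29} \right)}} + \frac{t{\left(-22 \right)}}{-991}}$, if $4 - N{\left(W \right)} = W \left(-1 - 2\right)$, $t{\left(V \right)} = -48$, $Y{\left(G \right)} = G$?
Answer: $\frac{38414133}{102387088} \approx 0.37519$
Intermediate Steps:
$N{\left(W \right)} = 4 + 3 W$ ($N{\left(W \right)} = 4 - W \left(-1 - 2\right) = 4 - W \left(-3\right) = 4 - - 3 W = 4 + 3 W$)
$- \frac{4779}{- \frac{4008}{N{\left(\frac{Y{\left(-1 \right)}}{8} + \frac{32}{-29} \right)}} + \frac{t{\left(-22 \right)}}{-991}} = - \frac{4779}{- \frac{4008}{4 + 3 \left(- \frac{1}{8} + \frac{32}{-29}\right)} - \frac{48}{-991}} = - \frac{4779}{- \frac{4008}{4 + 3 \left(\left(-1\right) \frac{1}{8} + 32 \left(- \frac{1}{29}\right)\right)} - - \frac{48}{991}} = - \frac{4779}{- \frac{4008}{4 + 3 \left(- \frac{1}{8} - \frac{32}{29}\right)} + \frac{48}{991}} = - \frac{4779}{- \frac{4008}{4 + 3 \left(- \frac{285}{232}\right)} + \frac{48}{991}} = - \frac{4779}{- \frac{4008}{4 - \frac{855}{232}} + \frac{48}{991}} = - \frac{4779}{- \frac{4008}{\frac{73}{232}} + \frac{48}{991}} = - \frac{4779}{\left(-4008\right) \frac{232}{73} + \frac{48}{991}} = - \frac{4779}{- \frac{929856}{73} + \frac{48}{991}} = - \frac{4779}{- \frac{921483792}{72343}} = \left(-4779\right) \left(- \frac{72343}{921483792}\right) = \frac{38414133}{102387088}$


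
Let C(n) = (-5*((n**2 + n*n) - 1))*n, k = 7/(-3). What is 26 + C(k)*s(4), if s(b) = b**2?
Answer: 50542/27 ≈ 1871.9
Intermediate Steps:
k = -7/3 (k = 7*(-1/3) = -7/3 ≈ -2.3333)
C(n) = n*(5 - 10*n**2) (C(n) = (-5*((n**2 + n**2) - 1))*n = (-5*(2*n**2 - 1))*n = (-5*(-1 + 2*n**2))*n = (5 - 10*n**2)*n = n*(5 - 10*n**2))
26 + C(k)*s(4) = 26 + (-10*(-7/3)**3 + 5*(-7/3))*4**2 = 26 + (-10*(-343/27) - 35/3)*16 = 26 + (3430/27 - 35/3)*16 = 26 + (3115/27)*16 = 26 + 49840/27 = 50542/27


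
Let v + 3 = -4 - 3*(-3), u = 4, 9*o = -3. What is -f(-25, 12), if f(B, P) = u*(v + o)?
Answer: -20/3 ≈ -6.6667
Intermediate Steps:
o = -⅓ (o = (⅑)*(-3) = -⅓ ≈ -0.33333)
v = 2 (v = -3 + (-4 - 3*(-3)) = -3 + (-4 + 9) = -3 + 5 = 2)
f(B, P) = 20/3 (f(B, P) = 4*(2 - ⅓) = 4*(5/3) = 20/3)
-f(-25, 12) = -1*20/3 = -20/3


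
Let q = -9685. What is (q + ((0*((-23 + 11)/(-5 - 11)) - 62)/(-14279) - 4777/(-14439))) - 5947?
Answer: -3222850380991/206174481 ≈ -15632.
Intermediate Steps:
(q + ((0*((-23 + 11)/(-5 - 11)) - 62)/(-14279) - 4777/(-14439))) - 5947 = (-9685 + ((0*((-23 + 11)/(-5 - 11)) - 62)/(-14279) - 4777/(-14439))) - 5947 = (-9685 + ((0*(-12/(-16)) - 62)*(-1/14279) - 4777*(-1/14439))) - 5947 = (-9685 + ((0*(-12*(-1/16)) - 62)*(-1/14279) + 4777/14439)) - 5947 = (-9685 + ((0*(¾) - 62)*(-1/14279) + 4777/14439)) - 5947 = (-9685 + ((0 - 62)*(-1/14279) + 4777/14439)) - 5947 = (-9685 + (-62*(-1/14279) + 4777/14439)) - 5947 = (-9685 + (62/14279 + 4777/14439)) - 5947 = (-9685 + 69106001/206174481) - 5947 = -1996730742484/206174481 - 5947 = -3222850380991/206174481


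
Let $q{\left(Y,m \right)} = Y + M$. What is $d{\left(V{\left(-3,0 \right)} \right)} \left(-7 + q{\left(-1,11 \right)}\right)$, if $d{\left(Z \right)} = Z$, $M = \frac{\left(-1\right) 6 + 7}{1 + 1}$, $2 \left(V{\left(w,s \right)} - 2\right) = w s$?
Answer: $-15$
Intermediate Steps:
$V{\left(w,s \right)} = 2 + \frac{s w}{2}$ ($V{\left(w,s \right)} = 2 + \frac{w s}{2} = 2 + \frac{s w}{2}$)
$M = \frac{1}{2}$ ($M = \frac{-6 + 7}{2} = 1 \cdot \frac{1}{2} = \frac{1}{2} \approx 0.5$)
$q{\left(Y,m \right)} = \frac{1}{2} + Y$ ($q{\left(Y,m \right)} = Y + \frac{1}{2} = \frac{1}{2} + Y$)
$d{\left(V{\left(-3,0 \right)} \right)} \left(-7 + q{\left(-1,11 \right)}\right) = \left(2 + \frac{1}{2} \cdot 0 \left(-3\right)\right) \left(-7 + \left(\frac{1}{2} - 1\right)\right) = \left(2 + 0\right) \left(-7 - \frac{1}{2}\right) = 2 \left(- \frac{15}{2}\right) = -15$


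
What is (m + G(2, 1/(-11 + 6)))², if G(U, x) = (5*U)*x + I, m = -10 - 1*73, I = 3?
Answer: 6724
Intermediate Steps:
m = -83 (m = -10 - 73 = -83)
G(U, x) = 3 + 5*U*x (G(U, x) = (5*U)*x + 3 = 5*U*x + 3 = 3 + 5*U*x)
(m + G(2, 1/(-11 + 6)))² = (-83 + (3 + 5*2/(-11 + 6)))² = (-83 + (3 + 5*2/(-5)))² = (-83 + (3 + 5*2*(-⅕)))² = (-83 + (3 - 2))² = (-83 + 1)² = (-82)² = 6724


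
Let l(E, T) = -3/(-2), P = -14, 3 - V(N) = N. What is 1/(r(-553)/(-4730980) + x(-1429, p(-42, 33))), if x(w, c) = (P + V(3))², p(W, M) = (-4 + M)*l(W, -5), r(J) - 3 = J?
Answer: 473098/92727263 ≈ 0.0051020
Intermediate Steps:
V(N) = 3 - N
r(J) = 3 + J
l(E, T) = 3/2 (l(E, T) = -3*(-½) = 3/2)
p(W, M) = -6 + 3*M/2 (p(W, M) = (-4 + M)*(3/2) = -6 + 3*M/2)
x(w, c) = 196 (x(w, c) = (-14 + (3 - 1*3))² = (-14 + (3 - 3))² = (-14 + 0)² = (-14)² = 196)
1/(r(-553)/(-4730980) + x(-1429, p(-42, 33))) = 1/((3 - 553)/(-4730980) + 196) = 1/(-550*(-1/4730980) + 196) = 1/(55/473098 + 196) = 1/(92727263/473098) = 473098/92727263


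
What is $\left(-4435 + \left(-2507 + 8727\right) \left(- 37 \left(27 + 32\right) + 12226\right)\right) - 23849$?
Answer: $62439176$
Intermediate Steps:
$\left(-4435 + \left(-2507 + 8727\right) \left(- 37 \left(27 + 32\right) + 12226\right)\right) - 23849 = \left(-4435 + 6220 \left(\left(-37\right) 59 + 12226\right)\right) - 23849 = \left(-4435 + 6220 \left(-2183 + 12226\right)\right) - 23849 = \left(-4435 + 6220 \cdot 10043\right) - 23849 = \left(-4435 + 62467460\right) - 23849 = 62463025 - 23849 = 62439176$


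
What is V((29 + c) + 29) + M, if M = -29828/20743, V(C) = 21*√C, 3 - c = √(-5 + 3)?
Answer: -29828/20743 + 21*√(61 - I*√2) ≈ 162.59 - 1.9011*I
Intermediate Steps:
c = 3 - I*√2 (c = 3 - √(-5 + 3) = 3 - √(-2) = 3 - I*√2 ≈ 3.0 - 1.4142*I)
M = -29828/20743 (M = -29828*1/20743 = -29828/20743 ≈ -1.4380)
V((29 + c) + 29) + M = 21*√((29 + (3 - I*√2)) + 29) - 29828/20743 = 21*√((32 - I*√2) + 29) - 29828/20743 = 21*√(61 - I*√2) - 29828/20743 = -29828/20743 + 21*√(61 - I*√2)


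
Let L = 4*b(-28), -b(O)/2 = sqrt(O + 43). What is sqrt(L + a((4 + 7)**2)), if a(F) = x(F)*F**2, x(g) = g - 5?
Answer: 2*sqrt(424589 - 2*sqrt(15)) ≈ 1303.2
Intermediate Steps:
b(O) = -2*sqrt(43 + O) (b(O) = -2*sqrt(O + 43) = -2*sqrt(43 + O))
x(g) = -5 + g
L = -8*sqrt(15) (L = 4*(-2*sqrt(43 - 28)) = 4*(-2*sqrt(15)) = -8*sqrt(15) ≈ -30.984)
a(F) = F**2*(-5 + F) (a(F) = (-5 + F)*F**2 = F**2*(-5 + F))
sqrt(L + a((4 + 7)**2)) = sqrt(-8*sqrt(15) + ((4 + 7)**2)**2*(-5 + (4 + 7)**2)) = sqrt(-8*sqrt(15) + (11**2)**2*(-5 + 11**2)) = sqrt(-8*sqrt(15) + 121**2*(-5 + 121)) = sqrt(-8*sqrt(15) + 14641*116) = sqrt(-8*sqrt(15) + 1698356) = sqrt(1698356 - 8*sqrt(15))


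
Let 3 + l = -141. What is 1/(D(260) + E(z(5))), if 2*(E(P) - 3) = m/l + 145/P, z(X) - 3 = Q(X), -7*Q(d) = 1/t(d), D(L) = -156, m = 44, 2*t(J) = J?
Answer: -7416/953081 ≈ -0.0077811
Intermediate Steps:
l = -144 (l = -3 - 141 = -144)
t(J) = J/2
Q(d) = -2/(7*d) (Q(d) = -2/d/7 = -2/(7*d))
z(X) = 3 - 2/(7*X)
E(P) = 205/72 + 145/(2*P) (E(P) = 3 + (44/(-144) + 145/P)/2 = 3 + (44*(-1/144) + 145/P)/2 = 3 + (-11/36 + 145/P)/2 = 3 + (-11/72 + 145/(2*P)) = 205/72 + 145/(2*P))
1/(D(260) + E(z(5))) = 1/(-156 + 5*(1044 + 41*(3 - 2/7/5))/(72*(3 - 2/7/5))) = 1/(-156 + 5*(1044 + 41*(3 - 2/7*1/5))/(72*(3 - 2/7*1/5))) = 1/(-156 + 5*(1044 + 41*(3 - 2/35))/(72*(3 - 2/35))) = 1/(-156 + 5*(1044 + 41*(103/35))/(72*(103/35))) = 1/(-156 + (5/72)*(35/103)*(1044 + 4223/35)) = 1/(-156 + (5/72)*(35/103)*(40763/35)) = 1/(-156 + 203815/7416) = 1/(-953081/7416) = -7416/953081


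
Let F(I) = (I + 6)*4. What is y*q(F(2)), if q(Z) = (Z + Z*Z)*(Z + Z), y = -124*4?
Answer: -33521664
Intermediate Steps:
F(I) = 24 + 4*I (F(I) = (6 + I)*4 = 24 + 4*I)
y = -496
q(Z) = 2*Z*(Z + Z**2) (q(Z) = (Z + Z**2)*(2*Z) = 2*Z*(Z + Z**2))
y*q(F(2)) = -992*(24 + 4*2)**2*(1 + (24 + 4*2)) = -992*(24 + 8)**2*(1 + (24 + 8)) = -992*32**2*(1 + 32) = -992*1024*33 = -496*67584 = -33521664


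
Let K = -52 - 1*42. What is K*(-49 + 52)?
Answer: -282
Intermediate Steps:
K = -94 (K = -52 - 42 = -94)
K*(-49 + 52) = -94*(-49 + 52) = -94*3 = -282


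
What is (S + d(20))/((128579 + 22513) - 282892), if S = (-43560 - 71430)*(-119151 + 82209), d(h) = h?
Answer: -21239803/659 ≈ -32230.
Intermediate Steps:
S = 4247960580 (S = -114990*(-36942) = 4247960580)
(S + d(20))/((128579 + 22513) - 282892) = (4247960580 + 20)/((128579 + 22513) - 282892) = 4247960600/(151092 - 282892) = 4247960600/(-131800) = 4247960600*(-1/131800) = -21239803/659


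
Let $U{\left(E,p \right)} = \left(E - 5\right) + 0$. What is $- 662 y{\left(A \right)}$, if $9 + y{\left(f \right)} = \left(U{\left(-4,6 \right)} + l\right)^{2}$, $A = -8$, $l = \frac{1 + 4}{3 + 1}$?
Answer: $- \frac{270427}{8} \approx -33803.0$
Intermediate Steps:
$l = \frac{5}{4} \approx 1.25$
$U{\left(E,p \right)} = -5 + E$ ($U{\left(E,p \right)} = \left(E - 5\right) + 0 = \left(-5 + E\right) + 0 = -5 + E$)
$y{\left(f \right)} = \frac{817}{16}$ ($y{\left(f \right)} = -9 + \left(\left(-5 - 4\right) + \frac{5}{4}\right)^{2} = -9 + \left(-9 + \frac{5}{4}\right)^{2} = -9 + \left(- \frac{31}{4}\right)^{2} = -9 + \frac{961}{16} = \frac{817}{16}$)
$- 662 y{\left(A \right)} = \left(-662\right) \frac{817}{16} = - \frac{270427}{8}$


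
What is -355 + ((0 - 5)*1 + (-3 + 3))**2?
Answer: -330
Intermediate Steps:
-355 + ((0 - 5)*1 + (-3 + 3))**2 = -355 + (-5*1 + 0)**2 = -355 + (-5 + 0)**2 = -355 + (-5)**2 = -355 + 25 = -330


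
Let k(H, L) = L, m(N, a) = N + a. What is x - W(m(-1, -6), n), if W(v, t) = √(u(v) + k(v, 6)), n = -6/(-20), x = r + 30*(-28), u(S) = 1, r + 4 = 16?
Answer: -828 - √7 ≈ -830.65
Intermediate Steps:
r = 12 (r = -4 + 16 = 12)
x = -828 (x = 12 + 30*(-28) = 12 - 840 = -828)
n = 3/10 (n = -6*(-1/20) = 3/10 ≈ 0.30000)
W(v, t) = √7 (W(v, t) = √(1 + 6) = √7)
x - W(m(-1, -6), n) = -828 - √7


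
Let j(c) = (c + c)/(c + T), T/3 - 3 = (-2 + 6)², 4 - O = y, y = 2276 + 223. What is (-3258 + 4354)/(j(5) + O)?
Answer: -8494/19335 ≈ -0.43931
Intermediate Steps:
y = 2499
O = -2495 (O = 4 - 1*2499 = 4 - 2499 = -2495)
T = 57 (T = 9 + 3*(-2 + 6)² = 9 + 3*4² = 9 + 3*16 = 9 + 48 = 57)
j(c) = 2*c/(57 + c) (j(c) = (c + c)/(c + 57) = (2*c)/(57 + c) = 2*c/(57 + c))
(-3258 + 4354)/(j(5) + O) = (-3258 + 4354)/(2*5/(57 + 5) - 2495) = 1096/(2*5/62 - 2495) = 1096/(2*5*(1/62) - 2495) = 1096/(5/31 - 2495) = 1096/(-77340/31) = 1096*(-31/77340) = -8494/19335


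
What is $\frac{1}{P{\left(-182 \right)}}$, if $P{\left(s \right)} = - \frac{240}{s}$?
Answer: $\frac{91}{120} \approx 0.75833$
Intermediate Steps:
$\frac{1}{P{\left(-182 \right)}} = \frac{1}{\left(-240\right) \frac{1}{-182}} = \frac{1}{\left(-240\right) \left(- \frac{1}{182}\right)} = \frac{1}{\frac{120}{91}} = \frac{91}{120}$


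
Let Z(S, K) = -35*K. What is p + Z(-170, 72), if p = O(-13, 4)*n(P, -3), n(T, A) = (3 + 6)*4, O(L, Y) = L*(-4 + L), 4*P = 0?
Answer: 5436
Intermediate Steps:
P = 0 (P = (1/4)*0 = 0)
n(T, A) = 36 (n(T, A) = 9*4 = 36)
p = 7956 (p = -13*(-4 - 13)*36 = -13*(-17)*36 = 221*36 = 7956)
p + Z(-170, 72) = 7956 - 35*72 = 7956 - 2520 = 5436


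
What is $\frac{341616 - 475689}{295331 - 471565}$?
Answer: $\frac{134073}{176234} \approx 0.76077$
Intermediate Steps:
$\frac{341616 - 475689}{295331 - 471565} = - \frac{134073}{-176234} = \left(-134073\right) \left(- \frac{1}{176234}\right) = \frac{134073}{176234}$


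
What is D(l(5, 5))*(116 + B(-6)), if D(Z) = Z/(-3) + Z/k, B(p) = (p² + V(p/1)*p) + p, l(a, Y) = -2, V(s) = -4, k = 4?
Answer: 85/3 ≈ 28.333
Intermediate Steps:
B(p) = p² - 3*p (B(p) = (p² - 4*p) + p = p² - 3*p)
D(Z) = -Z/12 (D(Z) = Z/(-3) + Z/4 = Z*(-⅓) + Z*(¼) = -Z/3 + Z/4 = -Z/12)
D(l(5, 5))*(116 + B(-6)) = (-1/12*(-2))*(116 - 6*(-3 - 6)) = (116 - 6*(-9))/6 = (116 + 54)/6 = (⅙)*170 = 85/3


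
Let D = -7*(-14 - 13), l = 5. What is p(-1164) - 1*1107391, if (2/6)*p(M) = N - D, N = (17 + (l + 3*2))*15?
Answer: -1106698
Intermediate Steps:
N = 420 (N = (17 + (5 + 3*2))*15 = (17 + (5 + 6))*15 = (17 + 11)*15 = 28*15 = 420)
D = 189 (D = -7*(-27) = 189)
p(M) = 693 (p(M) = 3*(420 - 1*189) = 3*(420 - 189) = 3*231 = 693)
p(-1164) - 1*1107391 = 693 - 1*1107391 = 693 - 1107391 = -1106698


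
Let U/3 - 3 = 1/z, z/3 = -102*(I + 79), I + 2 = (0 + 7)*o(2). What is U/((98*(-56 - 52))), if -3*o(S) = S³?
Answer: -53549/62974800 ≈ -0.00085032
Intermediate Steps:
o(S) = -S³/3
I = -62/3 (I = -2 + (0 + 7)*(-⅓*2³) = -2 + 7*(-⅓*8) = -2 + 7*(-8/3) = -2 - 56/3 = -62/3 ≈ -20.667)
z = -17850 (z = 3*(-102*(-62/3 + 79)) = 3*(-102*175/3) = 3*(-5950) = -17850)
U = 53549/5950 (U = 9 + 3/(-17850) = 9 + 3*(-1/17850) = 9 - 1/5950 = 53549/5950 ≈ 8.9998)
U/((98*(-56 - 52))) = 53549/(5950*((98*(-56 - 52)))) = 53549/(5950*((98*(-108)))) = (53549/5950)/(-10584) = (53549/5950)*(-1/10584) = -53549/62974800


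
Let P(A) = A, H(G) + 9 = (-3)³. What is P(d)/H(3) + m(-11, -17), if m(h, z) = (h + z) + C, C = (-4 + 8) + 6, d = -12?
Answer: -53/3 ≈ -17.667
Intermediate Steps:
H(G) = -36 (H(G) = -9 + (-3)³ = -9 - 27 = -36)
C = 10 (C = 4 + 6 = 10)
m(h, z) = 10 + h + z (m(h, z) = (h + z) + 10 = 10 + h + z)
P(d)/H(3) + m(-11, -17) = -12/(-36) + (10 - 11 - 17) = -12*(-1/36) - 18 = ⅓ - 18 = -53/3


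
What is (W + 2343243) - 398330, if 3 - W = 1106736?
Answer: 838180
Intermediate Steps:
W = -1106733 (W = 3 - 1*1106736 = 3 - 1106736 = -1106733)
(W + 2343243) - 398330 = (-1106733 + 2343243) - 398330 = 1236510 - 398330 = 838180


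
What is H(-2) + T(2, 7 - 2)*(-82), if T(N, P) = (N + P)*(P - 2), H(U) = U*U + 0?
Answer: -1718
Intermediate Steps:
H(U) = U**2 (H(U) = U**2 + 0 = U**2)
T(N, P) = (-2 + P)*(N + P) (T(N, P) = (N + P)*(-2 + P) = (-2 + P)*(N + P))
H(-2) + T(2, 7 - 2)*(-82) = (-2)**2 + ((7 - 2)**2 - 2*2 - 2*(7 - 2) + 2*(7 - 2))*(-82) = 4 + (5**2 - 4 - 2*5 + 2*5)*(-82) = 4 + (25 - 4 - 10 + 10)*(-82) = 4 + 21*(-82) = 4 - 1722 = -1718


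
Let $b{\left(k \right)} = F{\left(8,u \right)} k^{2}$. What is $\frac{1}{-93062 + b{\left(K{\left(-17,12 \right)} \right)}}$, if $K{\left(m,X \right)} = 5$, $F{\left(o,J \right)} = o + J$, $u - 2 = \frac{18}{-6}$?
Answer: $- \frac{1}{92887} \approx -1.0766 \cdot 10^{-5}$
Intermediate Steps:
$u = -1$ ($u = 2 + \frac{18}{-6} = 2 + 18 \left(- \frac{1}{6}\right) = 2 - 3 = -1$)
$F{\left(o,J \right)} = J + o$
$b{\left(k \right)} = 7 k^{2}$ ($b{\left(k \right)} = \left(-1 + 8\right) k^{2} = 7 k^{2}$)
$\frac{1}{-93062 + b{\left(K{\left(-17,12 \right)} \right)}} = \frac{1}{-93062 + 7 \cdot 5^{2}} = \frac{1}{-93062 + 7 \cdot 25} = \frac{1}{-93062 + 175} = \frac{1}{-92887} = - \frac{1}{92887}$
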